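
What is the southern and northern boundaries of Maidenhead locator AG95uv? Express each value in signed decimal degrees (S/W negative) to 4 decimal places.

-24.1250, -24.0833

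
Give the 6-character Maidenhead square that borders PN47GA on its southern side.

PN46gx

Latitude subsquare a = 0; −1 → -1, wraps to 23 = x, carry into square.
Latitude square 7; −1 → 6.
The longitude characters are unchanged.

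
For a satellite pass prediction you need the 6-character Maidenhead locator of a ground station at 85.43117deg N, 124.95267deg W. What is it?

CR75mk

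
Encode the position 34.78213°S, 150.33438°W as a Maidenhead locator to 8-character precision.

BF45tf92

Add 180° to longitude and 90° to latitude: 29.66562, 55.21787.
Field: lon ⌊29.66562/20⌋ = 1 → B; lat ⌊55.21787/10⌋ = 5 → F.
Square: lon ⌊9.66562/2⌋ = 4; lat ⌊5.21787/1⌋ = 5.
Subsquare: lon ⌊1.66562/0.0833333⌋ = 19 → t; lat ⌊0.21787/0.0416667⌋ = 5 → f.
Extended square: lon ⌊0.08229/0.00833333⌋ = 9; lat ⌊0.00954/0.00416667⌋ = 2.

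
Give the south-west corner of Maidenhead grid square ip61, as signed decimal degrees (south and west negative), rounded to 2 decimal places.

61.00, -8.00

Field I=8, P=15: +8·20° lon, +15·10° lat → SW at lon -20°, lat 60°.
Square 6, 1: +6·2° lon, +1·1° lat → SW at lon -8°, lat 61°.
latitude 61.00, longitude -8.00.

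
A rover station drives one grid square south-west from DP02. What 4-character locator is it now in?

Longitude square 0; −1 → -1, wraps to 9, carry into field.
Longitude field D = 3; −1 → 2 = C.
Latitude square 2; −1 → 1.

CP91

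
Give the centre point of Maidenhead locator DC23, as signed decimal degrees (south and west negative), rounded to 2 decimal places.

Field D=3, C=2: +3·20° lon, +2·10° lat → SW at lon -120°, lat -70°.
Square 2, 3: +2·2° lon, +3·1° lat → SW at lon -116°, lat -67°.
Cell spans 2° lon × 1° lat. Centre is SW corner plus half of each.
latitude -66.50, longitude -115.00.

-66.50, -115.00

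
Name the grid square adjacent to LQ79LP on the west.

Longitude subsquare l = 11; −1 → 10 = k.
The latitude characters are unchanged.

LQ79kp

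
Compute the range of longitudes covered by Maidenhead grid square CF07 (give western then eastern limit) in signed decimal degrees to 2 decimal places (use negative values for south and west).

-140.00, -138.00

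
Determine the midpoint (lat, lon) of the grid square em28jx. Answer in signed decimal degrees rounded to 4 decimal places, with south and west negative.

38.9792, -95.2083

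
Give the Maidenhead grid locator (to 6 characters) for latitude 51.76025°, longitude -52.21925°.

GO31vs

Add 180° to longitude and 90° to latitude: 127.7807, 141.7602.
Field: 127.7807/20 → 6 → G, 141.7602/10 → 14 → O; chars GO.
Square: 7.7807/2 → 3, 1.7602/1 → 1; chars 31.
Subsquare: 1.7807/0.0833333 → 21 → v, 0.7602/0.0416667 → 18 → s; chars vs.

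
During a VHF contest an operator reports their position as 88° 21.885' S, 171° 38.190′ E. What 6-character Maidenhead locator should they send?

Shift to the Maidenhead origin (180°W, 90°S): lon 351.6365, lat 1.6352.
Field: lon ⌊351.6365/20⌋ = 17 → R; lat ⌊1.6352/10⌋ = 0 → A.
Square: lon ⌊11.6365/2⌋ = 5; lat ⌊1.6352/1⌋ = 1.
Subsquare: lon ⌊1.6365/0.0833333⌋ = 19 → t; lat ⌊0.6352/0.0416667⌋ = 15 → p.

RA51tp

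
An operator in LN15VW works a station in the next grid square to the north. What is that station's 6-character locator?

LN15vx

Latitude subsquare w = 22; +1 → 23 = x.
The longitude characters are unchanged.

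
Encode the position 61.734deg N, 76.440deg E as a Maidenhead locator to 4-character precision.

Offset from 180°W / 90°S: lon 256.44°, lat 151.73°.
Field: 256.44/20 → 12 → M, 151.73/10 → 15 → P; chars MP.
Square: 16.44/2 → 8, 1.73/1 → 1; chars 81.

MP81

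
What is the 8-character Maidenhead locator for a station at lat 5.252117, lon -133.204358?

CJ35jg50

Shift to the Maidenhead origin (180°W, 90°S): lon 46.79564, lat 95.25212.
Field: lon ⌊46.79564/20⌋ = 2 → C; lat ⌊95.25212/10⌋ = 9 → J.
Square: lon ⌊6.79564/2⌋ = 3; lat ⌊5.25212/1⌋ = 5.
Subsquare: lon ⌊0.79564/0.0833333⌋ = 9 → j; lat ⌊0.25212/0.0416667⌋ = 6 → g.
Extended square: lon ⌊0.04564/0.00833333⌋ = 5; lat ⌊0.00212/0.00416667⌋ = 0.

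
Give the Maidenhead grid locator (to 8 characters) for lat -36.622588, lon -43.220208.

GF83jj30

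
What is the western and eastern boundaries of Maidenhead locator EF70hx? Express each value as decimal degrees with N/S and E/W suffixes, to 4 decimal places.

85.4167° W, 85.3333° W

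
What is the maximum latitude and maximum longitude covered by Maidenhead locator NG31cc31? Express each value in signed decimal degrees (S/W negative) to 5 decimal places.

-28.90833, 86.20000

Field N=13, G=6: +13·20° lon, +6·10° lat → SW at lon 80°, lat -30°.
Square 3, 1: +3·2° lon, +1·1° lat → SW at lon 86°, lat -29°.
Subsquare c=2, c=2: +2·0.0833333° lon, +2·0.0416667° lat → SW at lon 86.1667°, lat -28.9167°.
Extended square 3, 1: +3·0.00833333° lon, +1·0.00416667° lat → SW at lon 86.1917°, lat -28.9125°.
Cell spans 0.00833333° lon × 0.00416667° lat. NE corner is SW corner plus one full cell.
latitude -28.90833, longitude 86.20000.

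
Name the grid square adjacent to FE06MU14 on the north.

FE06mu15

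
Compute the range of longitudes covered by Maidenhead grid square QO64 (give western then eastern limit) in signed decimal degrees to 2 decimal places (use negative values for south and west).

Field Q=16, O=14: +16·20° lon, +14·10° lat → SW at lon 140°, lat 50°.
Square 6, 4: +6·2° lon, +4·1° lat → SW at lon 152°, lat 54°.
Cell spans 2° lon × 1° lat.
west 152.00, east 154.00.

152.00, 154.00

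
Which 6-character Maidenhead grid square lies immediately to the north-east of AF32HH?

AF32ii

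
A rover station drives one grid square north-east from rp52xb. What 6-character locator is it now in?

RP62ac

Longitude subsquare x = 23; +1 → 24, wraps to 0 = a, carry into square.
Longitude square 5; +1 → 6.
Latitude subsquare b = 1; +1 → 2 = c.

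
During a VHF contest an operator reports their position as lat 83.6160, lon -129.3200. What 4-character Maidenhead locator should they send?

Offset from 180°W / 90°S: lon 50.68°, lat 173.62°.
Field (20°×10°, letters A–R): lon ⌊50.68/20⌋ = 2 → C; lat ⌊173.62/10⌋ = 17 → R.
Square (2°×1°, digits 0–9): lon ⌊10.68/2⌋ = 5; lat ⌊3.62/1⌋ = 3.

CR53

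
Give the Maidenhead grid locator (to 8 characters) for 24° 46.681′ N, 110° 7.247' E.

OL54bs46

Add 180° to longitude and 90° to latitude: 290.12078, 114.77802.
Field (20°×10°, letters A–R): 290.12078/20 → 14 → O, 114.77802/10 → 11 → L; chars OL.
Square (2°×1°, digits 0–9): 10.12078/2 → 5, 4.77802/1 → 4; chars 54.
Subsquare (5′×2.5′, letters a–x): 0.12078/0.0833333 → 1 → b, 0.77802/0.0416667 → 18 → s; chars bs.
Extended square (30″×15″, digits 0–9): 0.03745/0.00833333 → 4, 0.02802/0.00416667 → 6; chars 46.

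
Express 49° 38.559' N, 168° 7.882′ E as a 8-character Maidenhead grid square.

RN49bp54

Add 180° to longitude and 90° to latitude: 348.13137, 139.64265.
Field: 348.13137/20 → 17 → R, 139.64265/10 → 13 → N; chars RN.
Square: 8.13137/2 → 4, 9.64265/1 → 9; chars 49.
Subsquare: 0.13137/0.0833333 → 1 → b, 0.64265/0.0416667 → 15 → p; chars bp.
Extended square: 0.04803/0.00833333 → 5, 0.01765/0.00416667 → 4; chars 54.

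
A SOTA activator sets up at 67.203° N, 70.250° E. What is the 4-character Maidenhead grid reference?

MP57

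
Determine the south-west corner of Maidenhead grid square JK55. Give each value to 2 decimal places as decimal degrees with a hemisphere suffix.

Field J=9, K=10: +9·20° lon, +10·10° lat → SW at lon 0°, lat 10°.
Square 5, 5: +5·2° lon, +5·1° lat → SW at lon 10°, lat 15°.
latitude 15.00° N, longitude 10.00° E.

15.00° N, 10.00° E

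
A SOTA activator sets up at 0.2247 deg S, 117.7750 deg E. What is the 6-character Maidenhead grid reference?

OI89vs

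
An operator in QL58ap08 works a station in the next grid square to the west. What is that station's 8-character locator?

QL48xp98

Longitude extended square 0; −1 → -1, wraps to 9, carry into subsquare.
Longitude subsquare a = 0; −1 → -1, wraps to 23 = x, carry into square.
Longitude square 5; −1 → 4.
The latitude characters are unchanged.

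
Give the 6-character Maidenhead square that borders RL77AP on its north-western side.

RL67xq

Longitude subsquare a = 0; −1 → -1, wraps to 23 = x, carry into square.
Longitude square 7; −1 → 6.
Latitude subsquare p = 15; +1 → 16 = q.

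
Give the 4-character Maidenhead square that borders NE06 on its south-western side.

Longitude square 0; −1 → -1, wraps to 9, carry into field.
Longitude field N = 13; −1 → 12 = M.
Latitude square 6; −1 → 5.

ME95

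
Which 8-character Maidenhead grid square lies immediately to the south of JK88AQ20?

JK88ap29

Latitude extended square 0; −1 → -1, wraps to 9, carry into subsquare.
Latitude subsquare q = 16; −1 → 15 = p.
The longitude characters are unchanged.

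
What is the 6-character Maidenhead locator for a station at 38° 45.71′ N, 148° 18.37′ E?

QM48ds

Add 180° to longitude and 90° to latitude: 328.3062, 128.7618.
Field: 328.3062/20 → 16 → Q, 128.7618/10 → 12 → M; chars QM.
Square: 8.3062/2 → 4, 8.7618/1 → 8; chars 48.
Subsquare: 0.3062/0.0833333 → 3 → d, 0.7618/0.0416667 → 18 → s; chars ds.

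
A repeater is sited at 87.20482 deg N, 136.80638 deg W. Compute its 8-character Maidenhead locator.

CR17oe39

Shift to the Maidenhead origin (180°W, 90°S): lon 43.19362, lat 177.20482.
Field: lon ⌊43.19362/20⌋ = 2 → C; lat ⌊177.20482/10⌋ = 17 → R.
Square: lon ⌊3.19362/2⌋ = 1; lat ⌊7.20482/1⌋ = 7.
Subsquare: lon ⌊1.19362/0.0833333⌋ = 14 → o; lat ⌊0.20482/0.0416667⌋ = 4 → e.
Extended square: lon ⌊0.02695/0.00833333⌋ = 3; lat ⌊0.03815/0.00416667⌋ = 9.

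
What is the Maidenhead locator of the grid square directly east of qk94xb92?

RK04ab02

Longitude extended square 9; +1 → 10, wraps to 0, carry into subsquare.
Longitude subsquare x = 23; +1 → 24, wraps to 0 = a, carry into square.
Longitude square 9; +1 → 10, wraps to 0, carry into field.
Longitude field Q = 16; +1 → 17 = R.
The latitude characters are unchanged.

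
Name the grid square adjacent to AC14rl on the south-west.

Longitude subsquare r = 17; −1 → 16 = q.
Latitude subsquare l = 11; −1 → 10 = k.

AC14qk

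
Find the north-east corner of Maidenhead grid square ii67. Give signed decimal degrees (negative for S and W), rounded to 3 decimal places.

-2.000, -6.000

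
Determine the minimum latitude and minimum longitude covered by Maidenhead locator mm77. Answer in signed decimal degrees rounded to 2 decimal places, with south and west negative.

37.00, 74.00

Field M=12, M=12: +12·20° lon, +12·10° lat → SW at lon 60°, lat 30°.
Square 7, 7: +7·2° lon, +7·1° lat → SW at lon 74°, lat 37°.
latitude 37.00, longitude 74.00.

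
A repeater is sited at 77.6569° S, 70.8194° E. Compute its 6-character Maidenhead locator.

Offset from 180°W / 90°S: lon 250.8194°, lat 12.3431°.
Field: 250.8194/20 → 12 → M, 12.3431/10 → 1 → B; chars MB.
Square: 10.8194/2 → 5, 2.3431/1 → 2; chars 52.
Subsquare: 0.8194/0.0833333 → 9 → j, 0.3431/0.0416667 → 8 → i; chars ji.

MB52ji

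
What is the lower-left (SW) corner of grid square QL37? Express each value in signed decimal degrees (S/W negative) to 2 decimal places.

27.00, 146.00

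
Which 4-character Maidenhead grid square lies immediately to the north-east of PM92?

QM03

Longitude square 9; +1 → 10, wraps to 0, carry into field.
Longitude field P = 15; +1 → 16 = Q.
Latitude square 2; +1 → 3.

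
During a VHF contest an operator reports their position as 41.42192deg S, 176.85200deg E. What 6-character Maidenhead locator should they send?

RE88kn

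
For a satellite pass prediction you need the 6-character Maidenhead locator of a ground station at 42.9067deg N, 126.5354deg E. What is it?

PN32gv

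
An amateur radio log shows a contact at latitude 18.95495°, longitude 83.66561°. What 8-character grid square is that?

Offset from 180°W / 90°S: lon 263.66561°, lat 108.95495°.
Field (20°×10°, letters A–R): lon ⌊263.66561/20⌋ = 13 → N; lat ⌊108.95495/10⌋ = 10 → K.
Square (2°×1°, digits 0–9): lon ⌊3.66561/2⌋ = 1; lat ⌊8.95495/1⌋ = 8.
Subsquare (5′×2.5′, letters a–x): lon ⌊1.66561/0.0833333⌋ = 19 → t; lat ⌊0.95495/0.0416667⌋ = 22 → w.
Extended square (30″×15″, digits 0–9): lon ⌊0.08228/0.00833333⌋ = 9; lat ⌊0.03828/0.00416667⌋ = 9.

NK18tw99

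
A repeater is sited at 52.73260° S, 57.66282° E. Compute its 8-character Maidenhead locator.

Offset from 180°W / 90°S: lon 237.66282°, lat 37.26740°.
Field: lon ⌊237.66282/20⌋ = 11 → L; lat ⌊37.26740/10⌋ = 3 → D.
Square: lon ⌊17.66282/2⌋ = 8; lat ⌊7.26740/1⌋ = 7.
Subsquare: lon ⌊1.66282/0.0833333⌋ = 19 → t; lat ⌊0.26740/0.0416667⌋ = 6 → g.
Extended square: lon ⌊0.07949/0.00833333⌋ = 9; lat ⌊0.01740/0.00416667⌋ = 4.

LD87tg94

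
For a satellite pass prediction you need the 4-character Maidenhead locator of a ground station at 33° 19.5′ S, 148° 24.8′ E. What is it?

Shift to the Maidenhead origin (180°W, 90°S): lon 328.41, lat 56.67.
Field (20°×10°, letters A–R): 328.41/20 → 16 → Q, 56.67/10 → 5 → F; chars QF.
Square (2°×1°, digits 0–9): 8.41/2 → 4, 6.67/1 → 6; chars 46.

QF46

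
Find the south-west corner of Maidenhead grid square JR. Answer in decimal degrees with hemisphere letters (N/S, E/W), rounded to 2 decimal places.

80.00° N, 0.00° E

Field J=9, R=17: +9·20° lon, +17·10° lat → SW at lon 0°, lat 80°.
latitude 80.00° N, longitude 0.00° E.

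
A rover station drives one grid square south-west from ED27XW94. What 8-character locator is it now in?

ED27xw83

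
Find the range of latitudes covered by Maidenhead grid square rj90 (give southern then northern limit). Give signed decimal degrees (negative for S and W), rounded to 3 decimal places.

0.000, 1.000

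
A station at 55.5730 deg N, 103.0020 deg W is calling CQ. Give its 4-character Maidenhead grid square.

DO85

Offset from 180°W / 90°S: lon 77.00°, lat 145.57°.
Field: lon ⌊77.00/20⌋ = 3 → D; lat ⌊145.57/10⌋ = 14 → O.
Square: lon ⌊17.00/2⌋ = 8; lat ⌊5.57/1⌋ = 5.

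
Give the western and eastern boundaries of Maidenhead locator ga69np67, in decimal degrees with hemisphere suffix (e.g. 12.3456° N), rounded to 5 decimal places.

46.86667° W, 46.85833° W

Field G=6, A=0: +6·20° lon, +0·10° lat → SW at lon -60°, lat -90°.
Square 6, 9: +6·2° lon, +9·1° lat → SW at lon -48°, lat -81°.
Subsquare n=13, p=15: +13·0.0833333° lon, +15·0.0416667° lat → SW at lon -46.9167°, lat -80.375°.
Extended square 6, 7: +6·0.00833333° lon, +7·0.00416667° lat → SW at lon -46.8667°, lat -80.3458°.
Cell spans 0.00833333° lon × 0.00416667° lat.
west 46.86667° W, east 46.85833° W.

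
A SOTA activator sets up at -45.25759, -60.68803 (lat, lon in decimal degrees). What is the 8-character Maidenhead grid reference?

Shift to the Maidenhead origin (180°W, 90°S): lon 119.31197, lat 44.74241.
Field: lon ⌊119.31197/20⌋ = 5 → F; lat ⌊44.74241/10⌋ = 4 → E.
Square: lon ⌊19.31197/2⌋ = 9; lat ⌊4.74241/1⌋ = 4.
Subsquare: lon ⌊1.31197/0.0833333⌋ = 15 → p; lat ⌊0.74241/0.0416667⌋ = 17 → r.
Extended square: lon ⌊0.06197/0.00833333⌋ = 7; lat ⌊0.03408/0.00416667⌋ = 8.

FE94pr78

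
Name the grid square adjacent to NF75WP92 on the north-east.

Longitude extended square 9; +1 → 10, wraps to 0, carry into subsquare.
Longitude subsquare w = 22; +1 → 23 = x.
Latitude extended square 2; +1 → 3.

NF75xp03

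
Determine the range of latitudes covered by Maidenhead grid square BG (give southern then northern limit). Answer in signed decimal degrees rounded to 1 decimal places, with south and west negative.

-30.0, -20.0

Field B=1, G=6: +1·20° lon, +6·10° lat → SW at lon -160°, lat -30°.
Cell spans 20° lon × 10° lat.
south -30.0, north -20.0.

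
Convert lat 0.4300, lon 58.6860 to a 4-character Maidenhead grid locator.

Add 180° to longitude and 90° to latitude: 238.69, 90.43.
Field: 238.69/20 → 11 → L, 90.43/10 → 9 → J; chars LJ.
Square: 18.69/2 → 9, 0.43/1 → 0; chars 90.

LJ90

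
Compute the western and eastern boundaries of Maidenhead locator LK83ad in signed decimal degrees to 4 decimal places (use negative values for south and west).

56.0000, 56.0833

Field L=11, K=10: +11·20° lon, +10·10° lat → SW at lon 40°, lat 10°.
Square 8, 3: +8·2° lon, +3·1° lat → SW at lon 56°, lat 13°.
Subsquare a=0, d=3: +0·0.0833333° lon, +3·0.0416667° lat → SW at lon 56°, lat 13.125°.
Cell spans 0.0833333° lon × 0.0416667° lat.
west 56.0000, east 56.0833.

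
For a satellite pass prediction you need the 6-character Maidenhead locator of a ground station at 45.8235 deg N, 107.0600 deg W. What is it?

Add 180° to longitude and 90° to latitude: 72.9400, 135.8235.
Field: lon ⌊72.9400/20⌋ = 3 → D; lat ⌊135.8235/10⌋ = 13 → N.
Square: lon ⌊12.9400/2⌋ = 6; lat ⌊5.8235/1⌋ = 5.
Subsquare: lon ⌊0.9400/0.0833333⌋ = 11 → l; lat ⌊0.8235/0.0416667⌋ = 19 → t.

DN65lt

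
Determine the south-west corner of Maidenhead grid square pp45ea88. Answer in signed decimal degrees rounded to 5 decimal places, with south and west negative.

Field P=15, P=15: +15·20° lon, +15·10° lat → SW at lon 120°, lat 60°.
Square 4, 5: +4·2° lon, +5·1° lat → SW at lon 128°, lat 65°.
Subsquare e=4, a=0: +4·0.0833333° lon, +0·0.0416667° lat → SW at lon 128.333°, lat 65°.
Extended square 8, 8: +8·0.00833333° lon, +8·0.00416667° lat → SW at lon 128.4°, lat 65.0333°.
latitude 65.03333, longitude 128.40000.

65.03333, 128.40000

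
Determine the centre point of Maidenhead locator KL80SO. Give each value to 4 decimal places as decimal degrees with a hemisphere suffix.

20.6042° N, 37.5417° E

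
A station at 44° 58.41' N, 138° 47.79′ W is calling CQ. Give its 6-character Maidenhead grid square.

Offset from 180°W / 90°S: lon 41.2035°, lat 134.9735°.
Field: lon ⌊41.2035/20⌋ = 2 → C; lat ⌊134.9735/10⌋ = 13 → N.
Square: lon ⌊1.2035/2⌋ = 0; lat ⌊4.9735/1⌋ = 4.
Subsquare: lon ⌊1.2035/0.0833333⌋ = 14 → o; lat ⌊0.9735/0.0416667⌋ = 23 → x.

CN04ox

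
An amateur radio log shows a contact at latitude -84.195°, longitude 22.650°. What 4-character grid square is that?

Offset from 180°W / 90°S: lon 202.65°, lat 5.81°.
Field: lon ⌊202.65/20⌋ = 10 → K; lat ⌊5.81/10⌋ = 0 → A.
Square: lon ⌊2.65/2⌋ = 1; lat ⌊5.81/1⌋ = 5.

KA15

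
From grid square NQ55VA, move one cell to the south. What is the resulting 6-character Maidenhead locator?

Latitude subsquare a = 0; −1 → -1, wraps to 23 = x, carry into square.
Latitude square 5; −1 → 4.
The longitude characters are unchanged.

NQ54vx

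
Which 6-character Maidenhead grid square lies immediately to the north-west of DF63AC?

Longitude subsquare a = 0; −1 → -1, wraps to 23 = x, carry into square.
Longitude square 6; −1 → 5.
Latitude subsquare c = 2; +1 → 3 = d.

DF53xd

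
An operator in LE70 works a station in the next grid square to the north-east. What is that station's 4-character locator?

LE81

Longitude square 7; +1 → 8.
Latitude square 0; +1 → 1.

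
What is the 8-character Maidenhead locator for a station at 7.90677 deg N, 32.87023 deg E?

Shift to the Maidenhead origin (180°W, 90°S): lon 212.87023, lat 97.90677.
Field (20°×10°, letters A–R): lon ⌊212.87023/20⌋ = 10 → K; lat ⌊97.90677/10⌋ = 9 → J.
Square (2°×1°, digits 0–9): lon ⌊12.87023/2⌋ = 6; lat ⌊7.90677/1⌋ = 7.
Subsquare (5′×2.5′, letters a–x): lon ⌊0.87023/0.0833333⌋ = 10 → k; lat ⌊0.90677/0.0416667⌋ = 21 → v.
Extended square (30″×15″, digits 0–9): lon ⌊0.03690/0.00833333⌋ = 4; lat ⌊0.03177/0.00416667⌋ = 7.

KJ67kv47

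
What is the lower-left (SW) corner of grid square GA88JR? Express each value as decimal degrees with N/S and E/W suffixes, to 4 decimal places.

81.2917° S, 43.2500° W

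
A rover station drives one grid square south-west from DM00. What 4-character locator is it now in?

CL99

Longitude square 0; −1 → -1, wraps to 9, carry into field.
Longitude field D = 3; −1 → 2 = C.
Latitude square 0; −1 → -1, wraps to 9, carry into field.
Latitude field M = 12; −1 → 11 = L.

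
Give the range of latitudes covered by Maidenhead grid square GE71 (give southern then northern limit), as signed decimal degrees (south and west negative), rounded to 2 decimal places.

Field G=6, E=4: +6·20° lon, +4·10° lat → SW at lon -60°, lat -50°.
Square 7, 1: +7·2° lon, +1·1° lat → SW at lon -46°, lat -49°.
Cell spans 2° lon × 1° lat.
south -49.00, north -48.00.

-49.00, -48.00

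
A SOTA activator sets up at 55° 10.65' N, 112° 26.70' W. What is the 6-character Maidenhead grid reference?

DO35se

Offset from 180°W / 90°S: lon 67.5550°, lat 145.1775°.
Field: 67.5550/20 → 3 → D, 145.1775/10 → 14 → O; chars DO.
Square: 7.5550/2 → 3, 5.1775/1 → 5; chars 35.
Subsquare: 1.5550/0.0833333 → 18 → s, 0.1775/0.0416667 → 4 → e; chars se.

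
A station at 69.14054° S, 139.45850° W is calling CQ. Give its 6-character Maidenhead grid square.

CC00gu

Add 180° to longitude and 90° to latitude: 40.5415, 20.8595.
Field: 40.5415/20 → 2 → C, 20.8595/10 → 2 → C; chars CC.
Square: 0.5415/2 → 0, 0.8595/1 → 0; chars 00.
Subsquare: 0.5415/0.0833333 → 6 → g, 0.8595/0.0416667 → 20 → u; chars gu.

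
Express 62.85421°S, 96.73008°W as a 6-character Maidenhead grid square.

EC17pd

Add 180° to longitude and 90° to latitude: 83.2699, 27.1458.
Field: lon ⌊83.2699/20⌋ = 4 → E; lat ⌊27.1458/10⌋ = 2 → C.
Square: lon ⌊3.2699/2⌋ = 1; lat ⌊7.1458/1⌋ = 7.
Subsquare: lon ⌊1.2699/0.0833333⌋ = 15 → p; lat ⌊0.1458/0.0416667⌋ = 3 → d.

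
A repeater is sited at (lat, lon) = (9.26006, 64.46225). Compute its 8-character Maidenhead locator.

Shift to the Maidenhead origin (180°W, 90°S): lon 244.46225, lat 99.26006.
Field (20°×10°, letters A–R): lon ⌊244.46225/20⌋ = 12 → M; lat ⌊99.26006/10⌋ = 9 → J.
Square (2°×1°, digits 0–9): lon ⌊4.46225/2⌋ = 2; lat ⌊9.26006/1⌋ = 9.
Subsquare (5′×2.5′, letters a–x): lon ⌊0.46225/0.0833333⌋ = 5 → f; lat ⌊0.26006/0.0416667⌋ = 6 → g.
Extended square (30″×15″, digits 0–9): lon ⌊0.04558/0.00833333⌋ = 5; lat ⌊0.01006/0.00416667⌋ = 2.

MJ29fg52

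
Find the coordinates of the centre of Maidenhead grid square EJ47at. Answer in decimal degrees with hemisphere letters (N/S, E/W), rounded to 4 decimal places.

Field E=4, J=9: +4·20° lon, +9·10° lat → SW at lon -100°, lat 0°.
Square 4, 7: +4·2° lon, +7·1° lat → SW at lon -92°, lat 7°.
Subsquare a=0, t=19: +0·0.0833333° lon, +19·0.0416667° lat → SW at lon -92°, lat 7.79167°.
Cell spans 0.0833333° lon × 0.0416667° lat. Centre is SW corner plus half of each.
latitude 7.8125° N, longitude 91.9583° W.

7.8125° N, 91.9583° W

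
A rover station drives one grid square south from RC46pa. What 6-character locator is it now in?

RC45px

Latitude subsquare a = 0; −1 → -1, wraps to 23 = x, carry into square.
Latitude square 6; −1 → 5.
The longitude characters are unchanged.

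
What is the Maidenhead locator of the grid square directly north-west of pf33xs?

PF33wt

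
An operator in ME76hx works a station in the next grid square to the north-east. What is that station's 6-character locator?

ME77ia

Longitude subsquare h = 7; +1 → 8 = i.
Latitude subsquare x = 23; +1 → 24, wraps to 0 = a, carry into square.
Latitude square 6; +1 → 7.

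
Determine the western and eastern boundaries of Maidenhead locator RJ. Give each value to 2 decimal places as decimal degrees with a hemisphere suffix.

160.00° E, 180.00° E

Field R=17, J=9: +17·20° lon, +9·10° lat → SW at lon 160°, lat 0°.
Cell spans 20° lon × 10° lat.
west 160.00° E, east 180.00° E.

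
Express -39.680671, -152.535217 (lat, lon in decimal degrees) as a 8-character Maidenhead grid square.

BF30rh56

Offset from 180°W / 90°S: lon 27.46478°, lat 50.31933°.
Field: lon ⌊27.46478/20⌋ = 1 → B; lat ⌊50.31933/10⌋ = 5 → F.
Square: lon ⌊7.46478/2⌋ = 3; lat ⌊0.31933/1⌋ = 0.
Subsquare: lon ⌊1.46478/0.0833333⌋ = 17 → r; lat ⌊0.31933/0.0416667⌋ = 7 → h.
Extended square: lon ⌊0.04812/0.00833333⌋ = 5; lat ⌊0.02766/0.00416667⌋ = 6.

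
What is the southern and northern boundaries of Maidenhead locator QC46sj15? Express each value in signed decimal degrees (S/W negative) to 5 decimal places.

-63.60417, -63.60000

Field Q=16, C=2: +16·20° lon, +2·10° lat → SW at lon 140°, lat -70°.
Square 4, 6: +4·2° lon, +6·1° lat → SW at lon 148°, lat -64°.
Subsquare s=18, j=9: +18·0.0833333° lon, +9·0.0416667° lat → SW at lon 149.5°, lat -63.625°.
Extended square 1, 5: +1·0.00833333° lon, +5·0.00416667° lat → SW at lon 149.508°, lat -63.6042°.
Cell spans 0.00833333° lon × 0.00416667° lat.
south -63.60417, north -63.60000.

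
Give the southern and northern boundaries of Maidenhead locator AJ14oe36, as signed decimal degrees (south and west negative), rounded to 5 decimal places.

Field A=0, J=9: +0·20° lon, +9·10° lat → SW at lon -180°, lat 0°.
Square 1, 4: +1·2° lon, +4·1° lat → SW at lon -178°, lat 4°.
Subsquare o=14, e=4: +14·0.0833333° lon, +4·0.0416667° lat → SW at lon -176.833°, lat 4.16667°.
Extended square 3, 6: +3·0.00833333° lon, +6·0.00416667° lat → SW at lon -176.808°, lat 4.19167°.
Cell spans 0.00833333° lon × 0.00416667° lat.
south 4.19167, north 4.19583.

4.19167, 4.19583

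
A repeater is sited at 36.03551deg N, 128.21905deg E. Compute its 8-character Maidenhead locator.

PM46ca68

Add 180° to longitude and 90° to latitude: 308.21905, 126.03551.
Field: 308.21905/20 → 15 → P, 126.03551/10 → 12 → M; chars PM.
Square: 8.21905/2 → 4, 6.03551/1 → 6; chars 46.
Subsquare: 0.21905/0.0833333 → 2 → c, 0.03551/0.0416667 → 0 → a; chars ca.
Extended square: 0.05238/0.00833333 → 6, 0.03551/0.00416667 → 8; chars 68.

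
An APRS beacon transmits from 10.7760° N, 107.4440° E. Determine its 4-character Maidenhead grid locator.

OK30

Shift to the Maidenhead origin (180°W, 90°S): lon 287.44, lat 100.78.
Field: lon ⌊287.44/20⌋ = 14 → O; lat ⌊100.78/10⌋ = 10 → K.
Square: lon ⌊7.44/2⌋ = 3; lat ⌊0.78/1⌋ = 0.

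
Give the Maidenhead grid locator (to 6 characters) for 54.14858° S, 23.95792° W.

HD85au

Shift to the Maidenhead origin (180°W, 90°S): lon 156.0421, lat 35.8514.
Field: lon ⌊156.0421/20⌋ = 7 → H; lat ⌊35.8514/10⌋ = 3 → D.
Square: lon ⌊16.0421/2⌋ = 8; lat ⌊5.8514/1⌋ = 5.
Subsquare: lon ⌊0.0421/0.0833333⌋ = 0 → a; lat ⌊0.8514/0.0416667⌋ = 20 → u.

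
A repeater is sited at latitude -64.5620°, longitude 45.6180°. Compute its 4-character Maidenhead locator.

Shift to the Maidenhead origin (180°W, 90°S): lon 225.62, lat 25.44.
Field: lon ⌊225.62/20⌋ = 11 → L; lat ⌊25.44/10⌋ = 2 → C.
Square: lon ⌊5.62/2⌋ = 2; lat ⌊5.44/1⌋ = 5.

LC25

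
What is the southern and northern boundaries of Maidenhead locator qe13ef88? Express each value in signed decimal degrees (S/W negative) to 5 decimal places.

-46.75833, -46.75417

Field Q=16, E=4: +16·20° lon, +4·10° lat → SW at lon 140°, lat -50°.
Square 1, 3: +1·2° lon, +3·1° lat → SW at lon 142°, lat -47°.
Subsquare e=4, f=5: +4·0.0833333° lon, +5·0.0416667° lat → SW at lon 142.333°, lat -46.7917°.
Extended square 8, 8: +8·0.00833333° lon, +8·0.00416667° lat → SW at lon 142.4°, lat -46.7583°.
Cell spans 0.00833333° lon × 0.00416667° lat.
south -46.75833, north -46.75417.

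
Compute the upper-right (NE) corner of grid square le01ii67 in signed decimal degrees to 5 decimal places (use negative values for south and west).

Field L=11, E=4: +11·20° lon, +4·10° lat → SW at lon 40°, lat -50°.
Square 0, 1: +0·2° lon, +1·1° lat → SW at lon 40°, lat -49°.
Subsquare i=8, i=8: +8·0.0833333° lon, +8·0.0416667° lat → SW at lon 40.6667°, lat -48.6667°.
Extended square 6, 7: +6·0.00833333° lon, +7·0.00416667° lat → SW at lon 40.7167°, lat -48.6375°.
Cell spans 0.00833333° lon × 0.00416667° lat. NE corner is SW corner plus one full cell.
latitude -48.63333, longitude 40.72500.

-48.63333, 40.72500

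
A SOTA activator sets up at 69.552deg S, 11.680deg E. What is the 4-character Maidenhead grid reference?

Shift to the Maidenhead origin (180°W, 90°S): lon 191.68, lat 20.45.
Field (20°×10°, letters A–R): 191.68/20 → 9 → J, 20.45/10 → 2 → C; chars JC.
Square (2°×1°, digits 0–9): 11.68/2 → 5, 0.45/1 → 0; chars 50.

JC50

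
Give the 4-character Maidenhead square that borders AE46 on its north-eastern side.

AE57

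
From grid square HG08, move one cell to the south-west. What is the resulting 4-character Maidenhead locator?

GG97

Longitude square 0; −1 → -1, wraps to 9, carry into field.
Longitude field H = 7; −1 → 6 = G.
Latitude square 8; −1 → 7.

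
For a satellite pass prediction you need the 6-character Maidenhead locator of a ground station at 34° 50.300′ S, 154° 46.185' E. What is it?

Offset from 180°W / 90°S: lon 334.7697°, lat 55.1617°.
Field: lon ⌊334.7697/20⌋ = 16 → Q; lat ⌊55.1617/10⌋ = 5 → F.
Square: lon ⌊14.7697/2⌋ = 7; lat ⌊5.1617/1⌋ = 5.
Subsquare: lon ⌊0.7697/0.0833333⌋ = 9 → j; lat ⌊0.1617/0.0416667⌋ = 3 → d.

QF75jd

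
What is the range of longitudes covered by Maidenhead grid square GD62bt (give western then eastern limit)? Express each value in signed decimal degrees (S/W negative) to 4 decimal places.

Field G=6, D=3: +6·20° lon, +3·10° lat → SW at lon -60°, lat -60°.
Square 6, 2: +6·2° lon, +2·1° lat → SW at lon -48°, lat -58°.
Subsquare b=1, t=19: +1·0.0833333° lon, +19·0.0416667° lat → SW at lon -47.9167°, lat -57.2083°.
Cell spans 0.0833333° lon × 0.0416667° lat.
west -47.9167, east -47.8333.

-47.9167, -47.8333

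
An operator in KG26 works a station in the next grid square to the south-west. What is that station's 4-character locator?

KG15

Longitude square 2; −1 → 1.
Latitude square 6; −1 → 5.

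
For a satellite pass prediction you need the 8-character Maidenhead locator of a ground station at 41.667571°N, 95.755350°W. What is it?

Add 180° to longitude and 90° to latitude: 84.24465, 131.66757.
Field (20°×10°, letters A–R): lon ⌊84.24465/20⌋ = 4 → E; lat ⌊131.66757/10⌋ = 13 → N.
Square (2°×1°, digits 0–9): lon ⌊4.24465/2⌋ = 2; lat ⌊1.66757/1⌋ = 1.
Subsquare (5′×2.5′, letters a–x): lon ⌊0.24465/0.0833333⌋ = 2 → c; lat ⌊0.66757/0.0416667⌋ = 16 → q.
Extended square (30″×15″, digits 0–9): lon ⌊0.07798/0.00833333⌋ = 9; lat ⌊0.00090/0.00416667⌋ = 0.

EN21cq90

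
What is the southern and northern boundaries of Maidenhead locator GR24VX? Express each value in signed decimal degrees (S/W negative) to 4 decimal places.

84.9583, 85.0000

Field G=6, R=17: +6·20° lon, +17·10° lat → SW at lon -60°, lat 80°.
Square 2, 4: +2·2° lon, +4·1° lat → SW at lon -56°, lat 84°.
Subsquare v=21, x=23: +21·0.0833333° lon, +23·0.0416667° lat → SW at lon -54.25°, lat 84.9583°.
Cell spans 0.0833333° lon × 0.0416667° lat.
south 84.9583, north 85.0000.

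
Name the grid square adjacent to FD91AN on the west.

FD81xn

Longitude subsquare a = 0; −1 → -1, wraps to 23 = x, carry into square.
Longitude square 9; −1 → 8.
The latitude characters are unchanged.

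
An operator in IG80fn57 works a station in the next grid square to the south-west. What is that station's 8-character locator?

IG80fn46

Longitude extended square 5; −1 → 4.
Latitude extended square 7; −1 → 6.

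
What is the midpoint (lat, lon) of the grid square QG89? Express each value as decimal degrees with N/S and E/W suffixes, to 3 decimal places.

20.500° S, 157.000° E

Field Q=16, G=6: +16·20° lon, +6·10° lat → SW at lon 140°, lat -30°.
Square 8, 9: +8·2° lon, +9·1° lat → SW at lon 156°, lat -21°.
Cell spans 2° lon × 1° lat. Centre is SW corner plus half of each.
latitude 20.500° S, longitude 157.000° E.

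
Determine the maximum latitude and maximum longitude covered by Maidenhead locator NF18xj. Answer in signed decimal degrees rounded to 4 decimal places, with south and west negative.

-31.5833, 84.0000

Field N=13, F=5: +13·20° lon, +5·10° lat → SW at lon 80°, lat -40°.
Square 1, 8: +1·2° lon, +8·1° lat → SW at lon 82°, lat -32°.
Subsquare x=23, j=9: +23·0.0833333° lon, +9·0.0416667° lat → SW at lon 83.9167°, lat -31.625°.
Cell spans 0.0833333° lon × 0.0416667° lat. NE corner is SW corner plus one full cell.
latitude -31.5833, longitude 84.0000.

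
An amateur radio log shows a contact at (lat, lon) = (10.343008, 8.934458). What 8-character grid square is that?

Shift to the Maidenhead origin (180°W, 90°S): lon 188.93446, lat 100.34301.
Field: 188.93446/20 → 9 → J, 100.34301/10 → 10 → K; chars JK.
Square: 8.93446/2 → 4, 0.34301/1 → 0; chars 40.
Subsquare: 0.93446/0.0833333 → 11 → l, 0.34301/0.0416667 → 8 → i; chars li.
Extended square: 0.01779/0.00833333 → 2, 0.00967/0.00416667 → 2; chars 22.

JK40li22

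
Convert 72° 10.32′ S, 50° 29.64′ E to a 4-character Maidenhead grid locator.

LB57

Add 180° to longitude and 90° to latitude: 230.49, 17.83.
Field: 230.49/20 → 11 → L, 17.83/10 → 1 → B; chars LB.
Square: 10.49/2 → 5, 7.83/1 → 7; chars 57.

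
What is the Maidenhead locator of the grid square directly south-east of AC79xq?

Longitude subsquare x = 23; +1 → 24, wraps to 0 = a, carry into square.
Longitude square 7; +1 → 8.
Latitude subsquare q = 16; −1 → 15 = p.

AC89ap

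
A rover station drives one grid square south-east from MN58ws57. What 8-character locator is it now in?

MN58ws66

Longitude extended square 5; +1 → 6.
Latitude extended square 7; −1 → 6.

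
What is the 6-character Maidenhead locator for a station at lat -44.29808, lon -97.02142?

EE15lq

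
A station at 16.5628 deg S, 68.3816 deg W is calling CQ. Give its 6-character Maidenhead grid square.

FH53tk

Offset from 180°W / 90°S: lon 111.6184°, lat 73.4372°.
Field: lon ⌊111.6184/20⌋ = 5 → F; lat ⌊73.4372/10⌋ = 7 → H.
Square: lon ⌊11.6184/2⌋ = 5; lat ⌊3.4372/1⌋ = 3.
Subsquare: lon ⌊1.6184/0.0833333⌋ = 19 → t; lat ⌊0.4372/0.0416667⌋ = 10 → k.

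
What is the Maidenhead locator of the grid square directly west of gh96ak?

Longitude subsquare a = 0; −1 → -1, wraps to 23 = x, carry into square.
Longitude square 9; −1 → 8.
The latitude characters are unchanged.

GH86xk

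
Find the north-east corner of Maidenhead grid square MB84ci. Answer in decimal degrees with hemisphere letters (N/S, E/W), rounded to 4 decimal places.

75.6250° S, 76.2500° E

Field M=12, B=1: +12·20° lon, +1·10° lat → SW at lon 60°, lat -80°.
Square 8, 4: +8·2° lon, +4·1° lat → SW at lon 76°, lat -76°.
Subsquare c=2, i=8: +2·0.0833333° lon, +8·0.0416667° lat → SW at lon 76.1667°, lat -75.6667°.
Cell spans 0.0833333° lon × 0.0416667° lat. NE corner is SW corner plus one full cell.
latitude 75.6250° S, longitude 76.2500° E.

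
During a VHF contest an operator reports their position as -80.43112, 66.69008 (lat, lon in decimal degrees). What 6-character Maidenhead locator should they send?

Offset from 180°W / 90°S: lon 246.6901°, lat 9.5689°.
Field: 246.6901/20 → 12 → M, 9.5689/10 → 0 → A; chars MA.
Square: 6.6901/2 → 3, 9.5689/1 → 9; chars 39.
Subsquare: 0.6901/0.0833333 → 8 → i, 0.5689/0.0416667 → 13 → n; chars in.

MA39in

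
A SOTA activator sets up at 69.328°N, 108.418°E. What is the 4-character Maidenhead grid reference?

OP49

Add 180° to longitude and 90° to latitude: 288.42, 159.33.
Field: 288.42/20 → 14 → O, 159.33/10 → 15 → P; chars OP.
Square: 8.42/2 → 4, 9.33/1 → 9; chars 49.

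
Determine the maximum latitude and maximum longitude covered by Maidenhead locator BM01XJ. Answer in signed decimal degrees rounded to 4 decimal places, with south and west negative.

31.4167, -158.0000

Field B=1, M=12: +1·20° lon, +12·10° lat → SW at lon -160°, lat 30°.
Square 0, 1: +0·2° lon, +1·1° lat → SW at lon -160°, lat 31°.
Subsquare x=23, j=9: +23·0.0833333° lon, +9·0.0416667° lat → SW at lon -158.083°, lat 31.375°.
Cell spans 0.0833333° lon × 0.0416667° lat. NE corner is SW corner plus one full cell.
latitude 31.4167, longitude -158.0000.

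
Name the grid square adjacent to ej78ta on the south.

Latitude subsquare a = 0; −1 → -1, wraps to 23 = x, carry into square.
Latitude square 8; −1 → 7.
The longitude characters are unchanged.

EJ77tx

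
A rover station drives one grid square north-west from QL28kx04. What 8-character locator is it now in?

QL28jx95

Longitude extended square 0; −1 → -1, wraps to 9, carry into subsquare.
Longitude subsquare k = 10; −1 → 9 = j.
Latitude extended square 4; +1 → 5.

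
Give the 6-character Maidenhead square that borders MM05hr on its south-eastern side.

Longitude subsquare h = 7; +1 → 8 = i.
Latitude subsquare r = 17; −1 → 16 = q.

MM05iq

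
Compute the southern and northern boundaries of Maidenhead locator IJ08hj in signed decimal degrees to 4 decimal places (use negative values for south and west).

Field I=8, J=9: +8·20° lon, +9·10° lat → SW at lon -20°, lat 0°.
Square 0, 8: +0·2° lon, +8·1° lat → SW at lon -20°, lat 8°.
Subsquare h=7, j=9: +7·0.0833333° lon, +9·0.0416667° lat → SW at lon -19.4167°, lat 8.375°.
Cell spans 0.0833333° lon × 0.0416667° lat.
south 8.3750, north 8.4167.

8.3750, 8.4167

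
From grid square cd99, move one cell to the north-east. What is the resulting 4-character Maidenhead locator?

DE00

Longitude square 9; +1 → 10, wraps to 0, carry into field.
Longitude field C = 2; +1 → 3 = D.
Latitude square 9; +1 → 10, wraps to 0, carry into field.
Latitude field D = 3; +1 → 4 = E.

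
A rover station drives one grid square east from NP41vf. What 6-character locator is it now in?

NP41wf

Longitude subsquare v = 21; +1 → 22 = w.
The latitude characters are unchanged.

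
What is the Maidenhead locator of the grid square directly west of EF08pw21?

EF08pw11

Longitude extended square 2; −1 → 1.
The latitude characters are unchanged.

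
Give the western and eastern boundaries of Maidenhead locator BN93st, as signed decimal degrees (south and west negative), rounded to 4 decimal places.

Field B=1, N=13: +1·20° lon, +13·10° lat → SW at lon -160°, lat 40°.
Square 9, 3: +9·2° lon, +3·1° lat → SW at lon -142°, lat 43°.
Subsquare s=18, t=19: +18·0.0833333° lon, +19·0.0416667° lat → SW at lon -140.5°, lat 43.7917°.
Cell spans 0.0833333° lon × 0.0416667° lat.
west -140.5000, east -140.4167.

-140.5000, -140.4167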